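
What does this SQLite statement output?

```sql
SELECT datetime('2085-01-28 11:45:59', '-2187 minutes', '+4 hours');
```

2187 minutes = 36h 27m; -2187 minutes from 2085-01-28 11:45:59 is 2085-01-26 23:18:59 (crosses midnight).
+4 hours from 2085-01-26 23:18:59 is 2085-01-27 03:18:59 (crosses midnight).

2085-01-27 03:18:59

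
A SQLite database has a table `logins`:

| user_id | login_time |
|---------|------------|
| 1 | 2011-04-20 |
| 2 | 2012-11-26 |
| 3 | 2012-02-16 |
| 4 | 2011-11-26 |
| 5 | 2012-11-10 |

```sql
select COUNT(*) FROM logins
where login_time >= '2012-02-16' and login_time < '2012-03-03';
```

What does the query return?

1

Rows in [2012-02-16, 2012-03-03): 2012-02-16 → 1 row.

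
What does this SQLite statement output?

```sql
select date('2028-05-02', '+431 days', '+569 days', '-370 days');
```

Applying '+431 days' to 2028-05-02: counting 431 days forward gives 2029-07-07.
Applying '+569 days' to 2029-07-07: counting 569 days forward gives 2031-01-27.
Applying '-370 days' to 2031-01-27: counting 370 days back gives 2030-01-22.

2030-01-22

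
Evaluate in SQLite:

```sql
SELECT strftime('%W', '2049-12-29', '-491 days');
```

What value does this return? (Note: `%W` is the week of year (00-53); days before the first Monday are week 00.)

34

First apply '-491 days': 2049-12-29 → 2048-08-25.
2048-08-25 is a Tuesday. SQLite's %W counts Mondays since the year started; the result is 34.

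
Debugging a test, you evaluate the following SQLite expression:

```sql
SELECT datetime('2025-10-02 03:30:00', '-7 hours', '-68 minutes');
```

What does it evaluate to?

-7 hours from 2025-10-02 03:30:00 is 2025-10-01 20:30:00 (crosses midnight).
68 minutes = 1h 8m; -68 minutes from 2025-10-01 20:30:00 is 2025-10-01 19:22:00.

2025-10-01 19:22:00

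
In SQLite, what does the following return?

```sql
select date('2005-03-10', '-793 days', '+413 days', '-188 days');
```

2003-08-20

Applying '-793 days' to 2005-03-10: counting 793 days back gives 2003-01-07.
Applying '+413 days' to 2003-01-07: counting 413 days forward gives 2004-02-24.
Applying '-188 days' to 2004-02-24: counting 188 days back gives 2003-08-20.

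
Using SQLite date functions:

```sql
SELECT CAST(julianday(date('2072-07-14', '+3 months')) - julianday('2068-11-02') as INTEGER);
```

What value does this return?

Adding +3 months to 2072-07-14 gives 2072-10-14.
28 days remain in November 2068 after the 2nd (30 − 2).
Full months from December 2068 through September 2072 contribute their day counts.
Then 14 days into October 2072.
Total: 28 + 31 + 31 + 28 + 31 + 30 + 31 + 30 + 31 + 31 + 30 + 31 + 30 + 31 + 31 + 28 + 31 + 30 + 31 + 30 + 31 + 31 + 30 + 31 + 30 + 31 + 31 + 28 + 31 + 30 + 31 + 30 + 31 + 31 + 30 + 31 + 30 + 31 + 31 + 29 + 31 + 30 + 31 + 30 + 31 + 31 + 30 + 14 = 1442.

1442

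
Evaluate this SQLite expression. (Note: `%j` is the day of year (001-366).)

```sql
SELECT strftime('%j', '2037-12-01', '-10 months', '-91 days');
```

307

First apply '-10 months', '-91 days': 2037-12-01 → 2036-11-02.
Day-of-year for 2036-11-02: days since 2036-01-01 inclusive = 307, zero-padded to 307.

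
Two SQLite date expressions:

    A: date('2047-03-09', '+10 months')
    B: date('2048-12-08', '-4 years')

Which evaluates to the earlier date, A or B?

A = 2048-01-09.
B = 2044-12-08.
B is earlier.

B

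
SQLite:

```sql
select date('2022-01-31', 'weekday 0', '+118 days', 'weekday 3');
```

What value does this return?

2022-06-08

`weekday 0` advances to the next Sunday; 2022-01-31 is a Monday, so it moves forward to 2022-02-06.
Applying '+118 days' to 2022-02-06: counting 118 days forward gives 2022-06-04.
`weekday 3` advances to the next Wednesday; 2022-06-04 is a Saturday, so it moves forward to 2022-06-08.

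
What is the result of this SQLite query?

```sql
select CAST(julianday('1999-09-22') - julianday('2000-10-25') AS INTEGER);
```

8 days remain in September 1999 after the 22nd (30 − 22).
Full months from October 1999 through September 2000 contribute their day counts.
Then 25 days into October 2000.
Total: 8 + 31 + 30 + 31 + 31 + 29 + 31 + 30 + 31 + 30 + 31 + 31 + 30 + 25 = 399.
The subtraction is earlier − later, so the result is −399 → -399.

-399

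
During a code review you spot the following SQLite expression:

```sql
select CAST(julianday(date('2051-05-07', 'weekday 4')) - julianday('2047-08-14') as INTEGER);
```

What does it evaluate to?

`weekday 4` advances to the next Thursday; 2051-05-07 is a Sunday, so it moves forward to 2051-05-11.
17 days remain in August 2047 after the 14th (31 − 14).
Full months from September 2047 through April 2051 contribute their day counts.
Then 11 days into May 2051.
Total: 17 + 30 + 31 + 30 + 31 + 31 + 29 + 31 + 30 + 31 + 30 + 31 + 31 + 30 + 31 + 30 + 31 + 31 + 28 + 31 + 30 + 31 + 30 + 31 + 31 + 30 + 31 + 30 + 31 + 31 + 28 + 31 + 30 + 31 + 30 + 31 + 31 + 30 + 31 + 30 + 31 + 31 + 28 + 31 + 30 + 11 = 1366.

1366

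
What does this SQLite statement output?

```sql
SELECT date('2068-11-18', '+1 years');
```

Adding +1 year to 2068-11-18 gives 2069-11-18.

2069-11-18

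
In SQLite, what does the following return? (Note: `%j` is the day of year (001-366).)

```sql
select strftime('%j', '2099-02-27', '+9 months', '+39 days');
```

005

First apply '+9 months', '+39 days': 2099-02-27 → 2100-01-05.
Day-of-year for 2100-01-05: days since 2100-01-01 inclusive = 5, zero-padded to 005.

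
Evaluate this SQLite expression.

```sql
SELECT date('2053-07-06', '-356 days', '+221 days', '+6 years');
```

Applying '-356 days' to 2053-07-06: counting 356 days back gives 2052-07-15.
Applying '+221 days' to 2052-07-15: counting 221 days forward gives 2053-02-21.
Adding +6 years to 2053-02-21 gives 2059-02-21.

2059-02-21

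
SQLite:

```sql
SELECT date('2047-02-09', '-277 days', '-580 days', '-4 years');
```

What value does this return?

Applying '-277 days' to 2047-02-09: counting 277 days back gives 2046-05-08.
Applying '-580 days' to 2046-05-08: counting 580 days back gives 2044-10-05.
Adding -4 years to 2044-10-05 gives 2040-10-05.

2040-10-05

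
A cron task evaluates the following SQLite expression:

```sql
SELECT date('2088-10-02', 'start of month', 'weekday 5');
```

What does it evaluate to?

`start of month` rewinds 2088-10-02 to 2088-10-01.
`weekday 5` advances to the next Friday; 2088-10-01 is already a Friday, so it stays at 2088-10-01.

2088-10-01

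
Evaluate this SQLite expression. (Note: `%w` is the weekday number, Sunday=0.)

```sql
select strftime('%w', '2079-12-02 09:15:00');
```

6

2079-12-02 is a Saturday; with Sunday=0 that is 6.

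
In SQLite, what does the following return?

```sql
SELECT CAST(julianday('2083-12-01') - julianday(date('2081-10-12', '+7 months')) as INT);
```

568

Adding +7 months to 2081-10-12 gives 2082-05-12.
19 days remain in May 2082 after the 12th (31 − 12).
Full months from June 2082 through November 2083 contribute their day counts.
Then 1 day into December 2083.
Total: 19 + 30 + 31 + 31 + 30 + 31 + 30 + 31 + 31 + 28 + 31 + 30 + 31 + 30 + 31 + 31 + 30 + 31 + 30 + 1 = 568.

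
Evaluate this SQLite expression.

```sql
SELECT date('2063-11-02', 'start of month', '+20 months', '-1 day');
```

`start of month` rewinds 2063-11-02 to 2063-11-01.
Adding +20 months to 2063-11-01 gives 2065-07-01.
Going back 1 day from 2065-07-01 reaches 2065-06-30 (last day of June, 30 days).

2065-06-30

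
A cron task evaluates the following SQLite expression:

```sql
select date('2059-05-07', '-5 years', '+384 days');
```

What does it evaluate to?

2055-05-26

Adding -5 years to 2059-05-07 gives 2054-05-07.
Applying '+384 days' to 2054-05-07: counting 384 days forward gives 2055-05-26.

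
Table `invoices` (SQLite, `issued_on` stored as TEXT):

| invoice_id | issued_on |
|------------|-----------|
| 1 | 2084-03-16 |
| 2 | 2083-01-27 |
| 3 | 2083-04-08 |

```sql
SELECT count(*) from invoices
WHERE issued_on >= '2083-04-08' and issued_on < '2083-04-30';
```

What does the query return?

Rows in [2083-04-08, 2083-04-30): 2083-04-08 → 1 row.

1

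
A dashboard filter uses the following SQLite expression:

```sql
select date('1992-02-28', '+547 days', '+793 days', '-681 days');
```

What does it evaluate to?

1993-12-18

Applying '+547 days' to 1992-02-28: counting 547 days forward gives 1993-08-28.
Applying '+793 days' to 1993-08-28: counting 793 days forward gives 1995-10-30.
Applying '-681 days' to 1995-10-30: counting 681 days back gives 1993-12-18.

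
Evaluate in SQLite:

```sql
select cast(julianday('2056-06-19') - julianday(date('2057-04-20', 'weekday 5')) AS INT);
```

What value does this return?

-305

`weekday 5` advances to the next Friday; 2057-04-20 is already a Friday, so it stays at 2057-04-20.
11 days remain in June 2056 after the 19th (30 − 19).
Full months from July 2056 through March 2057 contribute their day counts.
Then 20 days into April 2057.
Total: 11 + 31 + 31 + 30 + 31 + 30 + 31 + 31 + 28 + 31 + 20 = 305.
The subtraction is earlier − later, so the result is −305 → -305.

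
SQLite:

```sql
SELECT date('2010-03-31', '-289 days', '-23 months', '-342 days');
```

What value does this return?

2006-08-07

Applying '-289 days' to 2010-03-31: counting 289 days back gives 2009-06-15.
Adding -23 months to 2009-06-15 gives 2007-07-15.
Applying '-342 days' to 2007-07-15: counting 342 days back gives 2006-08-07.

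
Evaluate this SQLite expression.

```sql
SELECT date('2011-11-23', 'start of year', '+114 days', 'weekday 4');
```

`start of year` rewinds 2011-11-23 to 2011-01-01.
Applying '+114 days' to 2011-01-01: counting 114 days forward gives 2011-04-25.
`weekday 4` advances to the next Thursday; 2011-04-25 is a Monday, so it moves forward to 2011-04-28.

2011-04-28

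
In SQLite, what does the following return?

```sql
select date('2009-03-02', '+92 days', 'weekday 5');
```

2009-06-05

Applying '+92 days' to 2009-03-02: counting 92 days forward gives 2009-06-02.
`weekday 5` advances to the next Friday; 2009-06-02 is a Tuesday, so it moves forward to 2009-06-05.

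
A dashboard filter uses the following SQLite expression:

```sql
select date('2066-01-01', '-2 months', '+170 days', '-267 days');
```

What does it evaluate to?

2065-07-27

Adding -2 months to 2066-01-01 gives 2065-11-01.
Applying '+170 days' to 2065-11-01: counting 170 days forward gives 2066-04-20.
Applying '-267 days' to 2066-04-20: counting 267 days back gives 2065-07-27.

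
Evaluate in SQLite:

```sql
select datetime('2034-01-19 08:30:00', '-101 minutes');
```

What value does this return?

2034-01-19 06:49:00

101 minutes = 1h 41m; -101 minutes from 2034-01-19 08:30:00 is 2034-01-19 06:49:00.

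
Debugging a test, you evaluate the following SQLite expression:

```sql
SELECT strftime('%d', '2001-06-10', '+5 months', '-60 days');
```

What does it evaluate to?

11

First apply '+5 months', '-60 days': 2001-06-10 → 2001-09-11.
`%d` extracts the 2-digit day of month: 11.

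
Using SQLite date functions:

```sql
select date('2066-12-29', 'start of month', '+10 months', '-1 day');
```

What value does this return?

2067-09-30

`start of month` rewinds 2066-12-29 to 2066-12-01.
Adding +10 months to 2066-12-01 gives 2067-10-01.
Going back 1 day from 2067-10-01 reaches 2067-09-30 (last day of September, 30 days).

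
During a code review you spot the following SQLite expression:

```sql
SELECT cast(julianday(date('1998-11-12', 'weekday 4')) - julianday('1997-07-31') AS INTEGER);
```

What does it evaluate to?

469

`weekday 4` advances to the next Thursday; 1998-11-12 is already a Thursday, so it stays at 1998-11-12.
0 days remain in July 1997 after the 31st (31 − 31).
Full months from August 1997 through October 1998 contribute their day counts.
Then 12 days into November 1998.
Total: 0 + 31 + 30 + 31 + 30 + 31 + 31 + 28 + 31 + 30 + 31 + 30 + 31 + 31 + 30 + 31 + 12 = 469.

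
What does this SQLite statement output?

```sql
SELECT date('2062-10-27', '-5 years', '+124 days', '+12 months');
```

2059-02-28

Adding -5 years to 2062-10-27 gives 2057-10-27.
Applying '+124 days' to 2057-10-27: counting 124 days forward gives 2058-02-28.
Adding +12 months to 2058-02-28 gives 2059-02-28.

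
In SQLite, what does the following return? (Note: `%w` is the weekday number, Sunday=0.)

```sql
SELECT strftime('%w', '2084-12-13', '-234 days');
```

0

First apply '-234 days': 2084-12-13 → 2084-04-23.
2084-04-23 is a Sunday; with Sunday=0 that is 0.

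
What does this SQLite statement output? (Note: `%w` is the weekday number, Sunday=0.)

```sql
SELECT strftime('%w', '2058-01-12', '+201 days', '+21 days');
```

First apply '+201 days', '+21 days': 2058-01-12 → 2058-08-22.
2058-08-22 is a Thursday; with Sunday=0 that is 4.

4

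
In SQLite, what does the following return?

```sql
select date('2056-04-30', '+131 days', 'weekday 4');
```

2056-09-14

Applying '+131 days' to 2056-04-30: counting 131 days forward gives 2056-09-08.
`weekday 4` advances to the next Thursday; 2056-09-08 is a Friday, so it moves forward to 2056-09-14.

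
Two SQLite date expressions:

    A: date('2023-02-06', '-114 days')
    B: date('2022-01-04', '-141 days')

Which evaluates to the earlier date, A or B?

B

A = 2022-10-15.
B = 2021-08-16.
B is earlier.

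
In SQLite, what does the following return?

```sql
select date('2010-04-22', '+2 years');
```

Adding +2 years to 2010-04-22 gives 2012-04-22.

2012-04-22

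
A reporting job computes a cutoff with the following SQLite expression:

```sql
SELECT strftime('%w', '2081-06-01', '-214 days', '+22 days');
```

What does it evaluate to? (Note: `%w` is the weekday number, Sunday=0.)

4

First apply '-214 days', '+22 days': 2081-06-01 → 2080-11-21.
2080-11-21 is a Thursday; with Sunday=0 that is 4.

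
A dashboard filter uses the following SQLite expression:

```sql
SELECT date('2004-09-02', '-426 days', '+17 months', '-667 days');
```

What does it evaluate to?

2003-02-06

Applying '-426 days' to 2004-09-02: counting 426 days back gives 2003-07-04.
Adding +17 months to 2003-07-04 gives 2004-12-04.
Applying '-667 days' to 2004-12-04: counting 667 days back gives 2003-02-06.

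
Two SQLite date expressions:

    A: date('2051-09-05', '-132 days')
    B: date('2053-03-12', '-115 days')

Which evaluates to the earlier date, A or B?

A

A = 2051-04-26.
B = 2052-11-17.
A is earlier.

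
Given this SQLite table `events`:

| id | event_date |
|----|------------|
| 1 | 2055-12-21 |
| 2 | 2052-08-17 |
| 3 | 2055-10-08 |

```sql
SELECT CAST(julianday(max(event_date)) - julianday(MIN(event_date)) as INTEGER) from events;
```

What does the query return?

MIN = 2052-08-17, MAX = 2055-12-21.
14 days remain in August 2052 after the 17th (31 − 17).
Full months from September 2052 through November 2055 contribute their day counts.
Then 21 days into December 2055.
Total: 14 + 30 + 31 + 30 + 31 + 31 + 28 + 31 + 30 + 31 + 30 + 31 + 31 + 30 + 31 + 30 + 31 + 31 + 28 + 31 + 30 + 31 + 30 + 31 + 31 + 30 + 31 + 30 + 31 + 31 + 28 + 31 + 30 + 31 + 30 + 31 + 31 + 30 + 31 + 30 + 21 = 1221.

1221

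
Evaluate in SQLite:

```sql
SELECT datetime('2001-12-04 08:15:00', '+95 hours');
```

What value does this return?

+95 hours from 2001-12-04 08:15:00 is 2001-12-08 07:15:00 (crosses midnight).

2001-12-08 07:15:00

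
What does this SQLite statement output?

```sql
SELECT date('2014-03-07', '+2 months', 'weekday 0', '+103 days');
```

Adding +2 months to 2014-03-07 gives 2014-05-07.
`weekday 0` advances to the next Sunday; 2014-05-07 is a Wednesday, so it moves forward to 2014-05-11.
Applying '+103 days' to 2014-05-11: counting 103 days forward gives 2014-08-22.

2014-08-22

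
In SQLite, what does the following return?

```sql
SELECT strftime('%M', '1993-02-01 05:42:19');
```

42

`%M` extracts the 2-digit minute: 42.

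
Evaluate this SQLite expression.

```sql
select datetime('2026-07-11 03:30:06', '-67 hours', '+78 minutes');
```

-67 hours from 2026-07-11 03:30:06 is 2026-07-08 08:30:06 (crosses midnight).
78 minutes = 1h 18m; +78 minutes from 2026-07-08 08:30:06 is 2026-07-08 09:48:06.

2026-07-08 09:48:06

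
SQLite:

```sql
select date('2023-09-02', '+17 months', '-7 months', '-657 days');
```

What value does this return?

Adding +17 months to 2023-09-02 gives 2025-02-02.
Adding -7 months to 2025-02-02 gives 2024-07-02.
Applying '-657 days' to 2024-07-02: counting 657 days back gives 2022-09-14.

2022-09-14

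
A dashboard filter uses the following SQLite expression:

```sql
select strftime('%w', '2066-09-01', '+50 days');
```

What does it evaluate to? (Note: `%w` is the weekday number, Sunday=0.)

4

First apply '+50 days': 2066-09-01 → 2066-10-21.
2066-10-21 is a Thursday; with Sunday=0 that is 4.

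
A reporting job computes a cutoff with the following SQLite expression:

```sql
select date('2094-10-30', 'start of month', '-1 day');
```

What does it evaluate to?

`start of month` rewinds 2094-10-30 to 2094-10-01.
Going back 1 day from 2094-10-01 reaches 2094-09-30 (last day of September, 30 days).

2094-09-30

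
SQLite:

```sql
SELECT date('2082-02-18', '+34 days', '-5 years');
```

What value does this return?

February 2082 has 28 days; 10 remain after the 18th, so 11 days reach 2082-03-01.
Advancing 23 more days within March lands on 2082-03-24.
Adding -5 years to 2082-03-24 gives 2077-03-24.

2077-03-24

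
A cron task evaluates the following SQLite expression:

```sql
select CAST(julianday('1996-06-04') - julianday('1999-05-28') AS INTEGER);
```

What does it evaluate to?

26 days remain in June 1996 after the 4th (30 − 4).
Full months from July 1996 through April 1999 contribute their day counts.
Then 28 days into May 1999.
Total: 26 + 31 + 31 + 30 + 31 + 30 + 31 + 31 + 28 + 31 + 30 + 31 + 30 + 31 + 31 + 30 + 31 + 30 + 31 + 31 + 28 + 31 + 30 + 31 + 30 + 31 + 31 + 30 + 31 + 30 + 31 + 31 + 28 + 31 + 30 + 28 = 1088.
The subtraction is earlier − later, so the result is −1088 → -1088.

-1088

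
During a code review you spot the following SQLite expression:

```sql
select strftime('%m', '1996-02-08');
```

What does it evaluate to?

02

`%m` extracts the 2-digit month (01-12): 02.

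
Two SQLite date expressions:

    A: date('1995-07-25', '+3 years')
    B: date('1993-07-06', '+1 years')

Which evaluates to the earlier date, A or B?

A = 1998-07-25.
B = 1994-07-06.
B is earlier.

B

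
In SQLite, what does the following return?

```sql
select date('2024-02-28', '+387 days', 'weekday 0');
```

2025-03-23

Applying '+387 days' to 2024-02-28: counting 387 days forward gives 2025-03-21.
`weekday 0` advances to the next Sunday; 2025-03-21 is a Friday, so it moves forward to 2025-03-23.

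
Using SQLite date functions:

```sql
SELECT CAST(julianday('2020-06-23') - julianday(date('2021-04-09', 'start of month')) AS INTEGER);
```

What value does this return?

-282

`start of month` rewinds 2021-04-09 to 2021-04-01.
7 days remain in June 2020 after the 23rd (30 − 23).
Full months from July 2020 through March 2021 contribute their day counts.
Then 1 day into April 2021.
Total: 7 + 31 + 31 + 30 + 31 + 30 + 31 + 31 + 28 + 31 + 1 = 282.
The subtraction is earlier − later, so the result is −282 → -282.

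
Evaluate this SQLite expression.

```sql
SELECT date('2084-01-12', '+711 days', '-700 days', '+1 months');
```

2084-02-23

Applying '+711 days' to 2084-01-12: counting 711 days forward gives 2085-12-23.
Applying '-700 days' to 2085-12-23: counting 700 days back gives 2084-01-23.
Adding +1 month to 2084-01-23 gives 2084-02-23.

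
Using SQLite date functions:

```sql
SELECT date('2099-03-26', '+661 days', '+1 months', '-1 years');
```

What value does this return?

Applying '+661 days' to 2099-03-26: counting 661 days forward gives 2101-01-16.
Adding +1 month to 2101-01-16 gives 2101-02-16.
Adding -1 year to 2101-02-16 gives 2100-02-16.

2100-02-16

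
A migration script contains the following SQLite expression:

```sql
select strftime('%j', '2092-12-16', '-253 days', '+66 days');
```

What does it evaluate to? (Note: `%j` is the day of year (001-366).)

First apply '-253 days', '+66 days': 2092-12-16 → 2092-06-12.
Day-of-year for 2092-06-12: days since 2092-01-01 inclusive = 164, zero-padded to 164.

164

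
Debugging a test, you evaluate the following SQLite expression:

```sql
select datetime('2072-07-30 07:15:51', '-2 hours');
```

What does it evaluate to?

-2 hours from 2072-07-30 07:15:51 is 2072-07-30 05:15:51.

2072-07-30 05:15:51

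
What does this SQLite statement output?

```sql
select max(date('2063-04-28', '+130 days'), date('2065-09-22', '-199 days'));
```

2065-03-07

date('2063-04-28', '+130 days') → 2063-09-05.
date('2065-09-22', '-199 days') → 2065-03-07.
Later of the two is 2065-03-07.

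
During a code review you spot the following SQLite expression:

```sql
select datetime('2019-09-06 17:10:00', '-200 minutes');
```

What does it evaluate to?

200 minutes = 3h 20m; -200 minutes from 2019-09-06 17:10:00 is 2019-09-06 13:50:00.

2019-09-06 13:50:00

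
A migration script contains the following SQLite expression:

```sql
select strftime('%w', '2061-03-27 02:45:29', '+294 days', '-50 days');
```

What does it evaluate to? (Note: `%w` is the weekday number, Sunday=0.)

First apply '+294 days', '-50 days': 2061-03-27 02:45:29 → 2061-11-26 02:45:29.
2061-11-26 is a Saturday; with Sunday=0 that is 6.

6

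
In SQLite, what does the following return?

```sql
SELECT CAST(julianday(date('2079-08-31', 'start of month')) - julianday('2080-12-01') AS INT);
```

`start of month` rewinds 2079-08-31 to 2079-08-01.
30 days remain in August 2079 after the 1st (31 − 1).
Full months from September 2079 through November 2080 contribute their day counts.
Then 1 day into December 2080.
Total: 30 + 30 + 31 + 30 + 31 + 31 + 29 + 31 + 30 + 31 + 30 + 31 + 31 + 30 + 31 + 30 + 1 = 488.
The subtraction is earlier − later, so the result is −488 → -488.

-488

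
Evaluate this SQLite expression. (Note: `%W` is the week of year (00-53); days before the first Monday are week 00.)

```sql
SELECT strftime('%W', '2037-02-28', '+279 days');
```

First apply '+279 days': 2037-02-28 → 2037-12-04.
2037-12-04 is a Friday. SQLite's %W counts Mondays since the year started; the result is 48.

48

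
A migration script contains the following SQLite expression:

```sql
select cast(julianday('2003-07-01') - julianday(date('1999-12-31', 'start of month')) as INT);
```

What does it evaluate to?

`start of month` rewinds 1999-12-31 to 1999-12-01.
30 days remain in December 1999 after the 1st (31 − 1).
Full months from January 2000 through June 2003 contribute their day counts.
Then 1 day into July 2003.
Total: 30 + 31 + 29 + 31 + 30 + 31 + 30 + 31 + 31 + 30 + 31 + 30 + 31 + 31 + 28 + 31 + 30 + 31 + 30 + 31 + 31 + 30 + 31 + 30 + 31 + 31 + 28 + 31 + 30 + 31 + 30 + 31 + 31 + 30 + 31 + 30 + 31 + 31 + 28 + 31 + 30 + 31 + 30 + 1 = 1308.

1308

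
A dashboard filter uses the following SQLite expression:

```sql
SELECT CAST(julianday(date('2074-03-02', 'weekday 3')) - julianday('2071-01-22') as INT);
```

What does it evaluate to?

1140

`weekday 3` advances to the next Wednesday; 2074-03-02 is a Friday, so it moves forward to 2074-03-07.
9 days remain in January 2071 after the 22nd (31 − 22).
Full months from February 2071 through February 2074 contribute their day counts.
Then 7 days into March 2074.
Total: 9 + 28 + 31 + 30 + 31 + 30 + 31 + 31 + 30 + 31 + 30 + 31 + 31 + 29 + 31 + 30 + 31 + 30 + 31 + 31 + 30 + 31 + 30 + 31 + 31 + 28 + 31 + 30 + 31 + 30 + 31 + 31 + 30 + 31 + 30 + 31 + 31 + 28 + 7 = 1140.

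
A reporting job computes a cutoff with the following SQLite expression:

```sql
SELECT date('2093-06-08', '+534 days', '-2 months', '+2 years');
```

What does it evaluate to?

2096-09-24

Applying '+534 days' to 2093-06-08: counting 534 days forward gives 2094-11-24.
Adding -2 months to 2094-11-24 gives 2094-09-24.
Adding +2 years to 2094-09-24 gives 2096-09-24.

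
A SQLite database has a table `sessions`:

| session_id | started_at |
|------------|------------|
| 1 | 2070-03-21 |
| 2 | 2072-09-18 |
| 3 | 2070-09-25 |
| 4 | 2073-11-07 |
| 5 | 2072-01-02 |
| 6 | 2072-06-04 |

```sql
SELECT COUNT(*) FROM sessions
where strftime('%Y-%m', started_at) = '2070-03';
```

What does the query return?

Rows with year-month 2070-03: 2070-03-21 → 1.

1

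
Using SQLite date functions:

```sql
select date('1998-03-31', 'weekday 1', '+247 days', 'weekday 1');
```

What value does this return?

`weekday 1` advances to the next Monday; 1998-03-31 is a Tuesday, so it moves forward to 1998-04-06.
Applying '+247 days' to 1998-04-06: counting 247 days forward gives 1998-12-09.
`weekday 1` advances to the next Monday; 1998-12-09 is a Wednesday, so it moves forward to 1998-12-14.

1998-12-14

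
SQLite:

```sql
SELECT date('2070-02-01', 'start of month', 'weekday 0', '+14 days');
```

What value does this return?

`start of month` rewinds 2070-02-01 to 2070-02-01.
`weekday 0` advances to the next Sunday; 2070-02-01 is a Saturday, so it moves forward to 2070-02-02.
Advancing 14 more days within February lands on 2070-02-16.

2070-02-16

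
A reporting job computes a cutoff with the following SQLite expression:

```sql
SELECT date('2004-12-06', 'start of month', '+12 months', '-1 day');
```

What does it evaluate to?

`start of month` rewinds 2004-12-06 to 2004-12-01.
Adding +12 months to 2004-12-01 gives 2005-12-01.
Going back 1 day from 2005-12-01 reaches 2005-11-30 (last day of November, 30 days).

2005-11-30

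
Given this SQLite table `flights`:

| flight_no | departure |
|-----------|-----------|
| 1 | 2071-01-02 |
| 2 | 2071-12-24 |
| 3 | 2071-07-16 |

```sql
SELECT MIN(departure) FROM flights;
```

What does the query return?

MIN over {2071-01-02, 2071-07-16, 2071-12-24}.

2071-01-02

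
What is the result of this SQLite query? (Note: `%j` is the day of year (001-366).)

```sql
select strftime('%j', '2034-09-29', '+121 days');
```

028

First apply '+121 days': 2034-09-29 → 2035-01-28.
Day-of-year for 2035-01-28: days since 2035-01-01 inclusive = 28, zero-padded to 028.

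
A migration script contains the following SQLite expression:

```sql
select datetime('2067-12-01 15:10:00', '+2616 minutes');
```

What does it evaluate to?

2067-12-03 10:46:00

2616 minutes = 43h 36m; +2616 minutes from 2067-12-01 15:10:00 is 2067-12-03 10:46:00 (crosses midnight).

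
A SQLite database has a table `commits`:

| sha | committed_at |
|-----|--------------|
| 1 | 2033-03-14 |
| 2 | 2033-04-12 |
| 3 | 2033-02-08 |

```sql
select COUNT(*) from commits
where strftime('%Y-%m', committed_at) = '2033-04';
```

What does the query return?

Rows with year-month 2033-04: 2033-04-12 → 1.

1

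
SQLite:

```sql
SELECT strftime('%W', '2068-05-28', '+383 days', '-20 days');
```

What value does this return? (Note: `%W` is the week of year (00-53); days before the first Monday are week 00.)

First apply '+383 days', '-20 days': 2068-05-28 → 2069-05-26.
2069-05-26 is a Sunday. SQLite's %W counts Mondays since the year started; the result is 20.

20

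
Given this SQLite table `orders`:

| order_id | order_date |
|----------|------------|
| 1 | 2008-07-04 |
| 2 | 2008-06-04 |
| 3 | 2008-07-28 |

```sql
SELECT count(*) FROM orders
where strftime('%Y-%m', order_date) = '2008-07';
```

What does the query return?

Rows with year-month 2008-07: 2008-07-04, 2008-07-28 → 2.

2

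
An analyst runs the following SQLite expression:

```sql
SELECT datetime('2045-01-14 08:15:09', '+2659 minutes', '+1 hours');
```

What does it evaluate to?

2659 minutes = 44h 19m; +2659 minutes from 2045-01-14 08:15:09 is 2045-01-16 04:34:09 (crosses midnight).
+1 hours from 2045-01-16 04:34:09 is 2045-01-16 05:34:09.

2045-01-16 05:34:09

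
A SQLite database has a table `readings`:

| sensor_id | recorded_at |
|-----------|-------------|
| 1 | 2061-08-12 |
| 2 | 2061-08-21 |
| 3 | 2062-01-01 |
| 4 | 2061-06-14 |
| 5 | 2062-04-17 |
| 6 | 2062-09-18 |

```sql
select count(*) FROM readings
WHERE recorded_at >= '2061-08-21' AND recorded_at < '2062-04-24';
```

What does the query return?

3

Rows in [2061-08-21, 2062-04-24): 2061-08-21, 2062-01-01, 2062-04-17 → 3 rows.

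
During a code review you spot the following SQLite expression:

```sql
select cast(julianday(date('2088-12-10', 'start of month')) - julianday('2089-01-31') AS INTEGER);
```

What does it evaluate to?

-61

`start of month` rewinds 2088-12-10 to 2088-12-01.
30 days remain in December 2088 after the 1st (31 − 1).
Then 31 days into January 2089.
Total: 30 + 31 = 61.
The subtraction is earlier − later, so the result is −61 → -61.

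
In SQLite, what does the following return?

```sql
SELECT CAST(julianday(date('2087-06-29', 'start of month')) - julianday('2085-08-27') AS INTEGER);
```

643

`start of month` rewinds 2087-06-29 to 2087-06-01.
4 days remain in August 2085 after the 27th (31 − 27).
Full months from September 2085 through May 2087 contribute their day counts.
Then 1 day into June 2087.
Total: 4 + 30 + 31 + 30 + 31 + 31 + 28 + 31 + 30 + 31 + 30 + 31 + 31 + 30 + 31 + 30 + 31 + 31 + 28 + 31 + 30 + 31 + 1 = 643.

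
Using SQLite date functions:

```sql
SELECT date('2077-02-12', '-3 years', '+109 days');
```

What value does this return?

2074-06-01

Adding -3 years to 2077-02-12 gives 2074-02-12.
Applying '+109 days' to 2074-02-12: counting 109 days forward gives 2074-06-01.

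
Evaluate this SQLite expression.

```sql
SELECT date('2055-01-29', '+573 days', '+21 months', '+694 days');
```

2060-04-17

Applying '+573 days' to 2055-01-29: counting 573 days forward gives 2056-08-24.
Adding +21 months to 2056-08-24 gives 2058-05-24.
Applying '+694 days' to 2058-05-24: counting 694 days forward gives 2060-04-17.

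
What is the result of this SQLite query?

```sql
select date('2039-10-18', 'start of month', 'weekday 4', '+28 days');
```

2039-11-03

`start of month` rewinds 2039-10-18 to 2039-10-01.
`weekday 4` advances to the next Thursday; 2039-10-01 is a Saturday, so it moves forward to 2039-10-06.
October 2039 has 31 days; 25 remain after the 6th, so 26 days reach 2039-11-01.
Advancing 2 more days within November lands on 2039-11-03.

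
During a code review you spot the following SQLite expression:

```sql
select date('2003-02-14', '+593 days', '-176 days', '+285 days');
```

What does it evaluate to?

2005-01-16

Applying '+593 days' to 2003-02-14: counting 593 days forward gives 2004-09-29.
Applying '-176 days' to 2004-09-29: counting 176 days back gives 2004-04-06.
Applying '+285 days' to 2004-04-06: counting 285 days forward gives 2005-01-16.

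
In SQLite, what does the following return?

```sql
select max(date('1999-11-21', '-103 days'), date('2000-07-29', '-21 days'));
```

date('1999-11-21', '-103 days') → 1999-08-10.
date('2000-07-29', '-21 days') → 2000-07-08.
Later of the two is 2000-07-08.

2000-07-08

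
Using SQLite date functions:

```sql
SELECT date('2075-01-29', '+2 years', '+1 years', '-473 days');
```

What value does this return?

Adding +2 years to 2075-01-29 gives 2077-01-29.
Adding +1 year to 2077-01-29 gives 2078-01-29.
Applying '-473 days' to 2078-01-29: counting 473 days back gives 2076-10-13.

2076-10-13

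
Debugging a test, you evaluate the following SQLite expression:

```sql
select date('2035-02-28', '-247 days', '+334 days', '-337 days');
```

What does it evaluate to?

2034-06-23

Applying '-247 days' to 2035-02-28: counting 247 days back gives 2034-06-26.
Applying '+334 days' to 2034-06-26: counting 334 days forward gives 2035-05-26.
Applying '-337 days' to 2035-05-26: counting 337 days back gives 2034-06-23.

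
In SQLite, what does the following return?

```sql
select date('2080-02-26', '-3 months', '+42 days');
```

2080-01-07

Adding -3 months to 2080-02-26 gives 2079-11-26.
Applying '+42 days' to 2079-11-26: counting 42 days forward gives 2080-01-07.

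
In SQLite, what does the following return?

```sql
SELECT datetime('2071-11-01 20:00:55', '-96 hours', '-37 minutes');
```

-96 hours from 2071-11-01 20:00:55 is 2071-10-28 20:00:55 (crosses midnight).
-37 minutes from 2071-10-28 20:00:55 is 2071-10-28 19:23:55.

2071-10-28 19:23:55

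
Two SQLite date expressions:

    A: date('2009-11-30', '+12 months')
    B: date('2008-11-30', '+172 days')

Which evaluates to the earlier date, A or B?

B

A = 2010-11-30.
B = 2009-05-21.
B is earlier.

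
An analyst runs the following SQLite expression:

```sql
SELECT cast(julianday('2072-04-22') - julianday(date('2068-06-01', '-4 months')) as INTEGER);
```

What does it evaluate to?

Adding -4 months to 2068-06-01 gives 2068-02-01.
28 days remain in February 2068 after the 1st (29 − 1).
Full months from March 2068 through March 2072 contribute their day counts.
Then 22 days into April 2072.
Total: 28 + 31 + 30 + 31 + 30 + 31 + 31 + 30 + 31 + 30 + 31 + 31 + 28 + 31 + 30 + 31 + 30 + 31 + 31 + 30 + 31 + 30 + 31 + 31 + 28 + 31 + 30 + 31 + 30 + 31 + 31 + 30 + 31 + 30 + 31 + 31 + 28 + 31 + 30 + 31 + 30 + 31 + 31 + 30 + 31 + 30 + 31 + 31 + 29 + 31 + 22 = 1542.

1542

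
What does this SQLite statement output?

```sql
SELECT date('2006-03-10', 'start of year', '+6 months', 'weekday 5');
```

`start of year` rewinds 2006-03-10 to 2006-01-01.
Adding +6 months to 2006-01-01 gives 2006-07-01.
`weekday 5` advances to the next Friday; 2006-07-01 is a Saturday, so it moves forward to 2006-07-07.

2006-07-07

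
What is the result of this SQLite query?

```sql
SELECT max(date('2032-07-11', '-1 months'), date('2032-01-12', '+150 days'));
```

date('2032-07-11', '-1 months') → 2032-06-11.
date('2032-01-12', '+150 days') → 2032-06-10.
Later of the two is 2032-06-11.

2032-06-11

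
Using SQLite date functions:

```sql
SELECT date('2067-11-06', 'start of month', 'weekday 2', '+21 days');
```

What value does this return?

`start of month` rewinds 2067-11-06 to 2067-11-01.
`weekday 2` advances to the next Tuesday; 2067-11-01 is already a Tuesday, so it stays at 2067-11-01.
Advancing 21 more days within November lands on 2067-11-22.

2067-11-22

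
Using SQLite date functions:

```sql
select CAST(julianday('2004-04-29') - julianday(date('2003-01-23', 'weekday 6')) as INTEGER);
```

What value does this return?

460

`weekday 6` advances to the next Saturday; 2003-01-23 is a Thursday, so it moves forward to 2003-01-25.
6 days remain in January 2003 after the 25th (31 − 25).
Full months from February 2003 through March 2004 contribute their day counts.
Then 29 days into April 2004.
Total: 6 + 28 + 31 + 30 + 31 + 30 + 31 + 31 + 30 + 31 + 30 + 31 + 31 + 29 + 31 + 29 = 460.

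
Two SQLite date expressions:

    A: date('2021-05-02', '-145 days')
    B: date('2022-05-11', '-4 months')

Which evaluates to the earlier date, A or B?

A

A = 2020-12-08.
B = 2022-01-11.
A is earlier.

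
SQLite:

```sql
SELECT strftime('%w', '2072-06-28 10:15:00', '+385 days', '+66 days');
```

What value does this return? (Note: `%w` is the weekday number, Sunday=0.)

5

First apply '+385 days', '+66 days': 2072-06-28 10:15:00 → 2073-09-22 10:15:00.
2073-09-22 is a Friday; with Sunday=0 that is 5.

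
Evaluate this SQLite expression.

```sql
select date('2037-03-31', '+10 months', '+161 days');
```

Adding +10 months to 2037-03-31 gives 2038-01-31.
Applying '+161 days' to 2038-01-31: counting 161 days forward gives 2038-07-11.

2038-07-11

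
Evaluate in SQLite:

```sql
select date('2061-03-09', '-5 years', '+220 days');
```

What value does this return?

2056-10-15

Adding -5 years to 2061-03-09 gives 2056-03-09.
Applying '+220 days' to 2056-03-09: counting 220 days forward gives 2056-10-15.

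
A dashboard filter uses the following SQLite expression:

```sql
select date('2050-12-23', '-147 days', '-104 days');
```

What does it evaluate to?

Applying '-147 days' to 2050-12-23: counting 147 days back gives 2050-07-29.
Applying '-104 days' to 2050-07-29: counting 104 days back gives 2050-04-16.

2050-04-16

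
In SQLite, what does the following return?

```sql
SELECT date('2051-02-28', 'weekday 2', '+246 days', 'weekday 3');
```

`weekday 2` advances to the next Tuesday; 2051-02-28 is already a Tuesday, so it stays at 2051-02-28.
Applying '+246 days' to 2051-02-28: counting 246 days forward gives 2051-11-01.
`weekday 3` advances to the next Wednesday; 2051-11-01 is already a Wednesday, so it stays at 2051-11-01.

2051-11-01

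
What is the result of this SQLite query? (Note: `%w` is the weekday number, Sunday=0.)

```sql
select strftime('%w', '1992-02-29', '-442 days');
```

First apply '-442 days': 1992-02-29 → 1990-12-14.
1990-12-14 is a Friday; with Sunday=0 that is 5.

5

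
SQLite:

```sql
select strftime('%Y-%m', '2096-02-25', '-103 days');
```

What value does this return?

2095-11

First apply '-103 days': 2096-02-25 → 2095-11-14.
`%Y-%m` extracts the year-month: 2095-11.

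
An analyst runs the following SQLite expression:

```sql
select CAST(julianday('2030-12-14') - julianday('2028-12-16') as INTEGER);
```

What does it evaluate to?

728

15 days remain in December 2028 after the 16th (31 − 16).
Full months from January 2029 through November 2030 contribute their day counts.
Then 14 days into December 2030.
Total: 15 + 31 + 28 + 31 + 30 + 31 + 30 + 31 + 31 + 30 + 31 + 30 + 31 + 31 + 28 + 31 + 30 + 31 + 30 + 31 + 31 + 30 + 31 + 30 + 14 = 728.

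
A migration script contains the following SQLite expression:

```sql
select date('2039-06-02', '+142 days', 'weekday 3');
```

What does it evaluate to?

Applying '+142 days' to 2039-06-02: counting 142 days forward gives 2039-10-22.
`weekday 3` advances to the next Wednesday; 2039-10-22 is a Saturday, so it moves forward to 2039-10-26.

2039-10-26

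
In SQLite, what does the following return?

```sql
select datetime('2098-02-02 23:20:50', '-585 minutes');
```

585 minutes = 9h 45m; -585 minutes from 2098-02-02 23:20:50 is 2098-02-02 13:35:50.

2098-02-02 13:35:50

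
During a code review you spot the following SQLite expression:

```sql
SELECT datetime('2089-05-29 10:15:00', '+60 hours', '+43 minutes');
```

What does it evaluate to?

2089-05-31 22:58:00

+60 hours from 2089-05-29 10:15:00 is 2089-05-31 22:15:00 (crosses midnight).
+43 minutes from 2089-05-31 22:15:00 is 2089-05-31 22:58:00.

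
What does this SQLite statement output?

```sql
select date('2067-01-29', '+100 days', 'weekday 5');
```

2067-05-13

Applying '+100 days' to 2067-01-29: counting 100 days forward gives 2067-05-09.
`weekday 5` advances to the next Friday; 2067-05-09 is a Monday, so it moves forward to 2067-05-13.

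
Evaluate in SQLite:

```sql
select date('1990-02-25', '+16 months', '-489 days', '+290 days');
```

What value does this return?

Adding +16 months to 1990-02-25 gives 1991-06-25.
Applying '-489 days' to 1991-06-25: counting 489 days back gives 1990-02-21.
Applying '+290 days' to 1990-02-21: counting 290 days forward gives 1990-12-08.

1990-12-08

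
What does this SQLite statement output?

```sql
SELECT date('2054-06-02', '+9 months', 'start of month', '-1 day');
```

Adding +9 months to 2054-06-02 gives 2055-03-02.
`start of month` rewinds 2055-03-02 to 2055-03-01.
Going back 1 day from 2055-03-01 reaches 2055-02-28 (last day of February, 28 days).

2055-02-28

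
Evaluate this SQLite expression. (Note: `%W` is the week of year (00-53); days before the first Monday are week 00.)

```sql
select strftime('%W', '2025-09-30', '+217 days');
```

First apply '+217 days': 2025-09-30 → 2026-05-05.
2026-05-05 is a Tuesday. SQLite's %W counts Mondays since the year started; the result is 18.

18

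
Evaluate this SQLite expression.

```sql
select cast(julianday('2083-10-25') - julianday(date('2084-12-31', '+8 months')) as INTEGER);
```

-676

Adding +8 months to 2084-12-31 gives 2085-08-31.
6 days remain in October 2083 after the 25th (31 − 25).
Full months from November 2083 through July 2085 contribute their day counts.
Then 31 days into August 2085.
Total: 6 + 30 + 31 + 31 + 29 + 31 + 30 + 31 + 30 + 31 + 31 + 30 + 31 + 30 + 31 + 31 + 28 + 31 + 30 + 31 + 30 + 31 + 31 = 676.
The subtraction is earlier − later, so the result is −676 → -676.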